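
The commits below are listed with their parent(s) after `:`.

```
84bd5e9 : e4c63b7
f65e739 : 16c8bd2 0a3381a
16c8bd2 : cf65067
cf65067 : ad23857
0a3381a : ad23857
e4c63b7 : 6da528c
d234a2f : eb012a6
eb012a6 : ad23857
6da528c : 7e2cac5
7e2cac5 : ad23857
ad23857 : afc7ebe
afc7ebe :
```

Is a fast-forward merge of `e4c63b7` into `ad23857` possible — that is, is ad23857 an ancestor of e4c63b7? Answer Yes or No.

Yes

A fast-forward from ad23857 to e4c63b7 is possible iff ad23857 is an ancestor of e4c63b7.
Ancestors of e4c63b7: {6da528c, 7e2cac5, ad23857, afc7ebe, e4c63b7}.
ad23857 is among them, so fast-forward is possible.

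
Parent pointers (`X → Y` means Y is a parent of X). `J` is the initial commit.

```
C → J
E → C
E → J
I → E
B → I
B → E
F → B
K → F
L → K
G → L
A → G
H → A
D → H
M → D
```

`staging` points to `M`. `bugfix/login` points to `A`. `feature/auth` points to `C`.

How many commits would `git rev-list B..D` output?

Reachable from D: {A, B, C, D, E, F, G, H, I, J, K, L}.
Reachable from B: {B, C, E, I, J}.
In D's history but not B's: {A, D, F, G, H, K, L} — 7 commits.

7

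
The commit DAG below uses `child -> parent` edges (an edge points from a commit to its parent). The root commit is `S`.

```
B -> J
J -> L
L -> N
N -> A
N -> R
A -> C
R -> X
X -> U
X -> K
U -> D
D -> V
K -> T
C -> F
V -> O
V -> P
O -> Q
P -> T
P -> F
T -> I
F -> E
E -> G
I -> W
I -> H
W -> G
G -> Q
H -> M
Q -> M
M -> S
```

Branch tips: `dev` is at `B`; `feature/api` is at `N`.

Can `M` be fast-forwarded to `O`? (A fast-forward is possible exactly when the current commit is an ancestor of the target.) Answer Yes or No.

A fast-forward from M to O is possible iff M is an ancestor of O.
Ancestors of O: {M, O, Q, S}.
M is among them, so fast-forward is possible.

Yes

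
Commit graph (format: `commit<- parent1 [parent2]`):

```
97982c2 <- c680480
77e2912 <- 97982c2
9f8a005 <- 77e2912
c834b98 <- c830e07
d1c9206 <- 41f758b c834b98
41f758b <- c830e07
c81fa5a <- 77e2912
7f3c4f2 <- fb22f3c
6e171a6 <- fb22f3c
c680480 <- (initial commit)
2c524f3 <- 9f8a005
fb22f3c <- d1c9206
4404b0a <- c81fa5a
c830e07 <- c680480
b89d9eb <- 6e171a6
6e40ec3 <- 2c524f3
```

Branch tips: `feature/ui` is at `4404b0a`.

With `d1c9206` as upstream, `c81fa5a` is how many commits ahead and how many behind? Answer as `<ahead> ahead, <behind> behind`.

Reachable from c81fa5a: {77e2912, 97982c2, c680480, c81fa5a}.
Reachable from d1c9206: {41f758b, c680480, c830e07, c834b98, d1c9206}.
Only in c81fa5a's history (ahead): {77e2912, 97982c2, c81fa5a} — 3.
Only in d1c9206's history (behind): {41f758b, c830e07, c834b98, d1c9206} — 4.

3 ahead, 4 behind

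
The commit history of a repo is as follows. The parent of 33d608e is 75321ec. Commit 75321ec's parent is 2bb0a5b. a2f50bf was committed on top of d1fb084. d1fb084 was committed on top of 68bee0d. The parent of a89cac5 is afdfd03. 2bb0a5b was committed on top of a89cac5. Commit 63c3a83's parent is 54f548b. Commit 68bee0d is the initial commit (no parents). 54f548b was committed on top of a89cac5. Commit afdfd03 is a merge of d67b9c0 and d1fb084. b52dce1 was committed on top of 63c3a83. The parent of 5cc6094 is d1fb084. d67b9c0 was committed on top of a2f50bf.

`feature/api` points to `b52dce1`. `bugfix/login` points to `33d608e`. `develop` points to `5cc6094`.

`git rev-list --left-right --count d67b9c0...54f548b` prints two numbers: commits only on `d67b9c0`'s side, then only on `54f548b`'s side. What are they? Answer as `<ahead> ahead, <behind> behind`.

0 ahead, 3 behind

Reachable from d67b9c0: {68bee0d, a2f50bf, d1fb084, d67b9c0}.
Reachable from 54f548b: {54f548b, 68bee0d, a2f50bf, a89cac5, afdfd03, d1fb084, d67b9c0}.
Only in d67b9c0's history (ahead): {} — 0.
Only in 54f548b's history (behind): {54f548b, a89cac5, afdfd03} — 3.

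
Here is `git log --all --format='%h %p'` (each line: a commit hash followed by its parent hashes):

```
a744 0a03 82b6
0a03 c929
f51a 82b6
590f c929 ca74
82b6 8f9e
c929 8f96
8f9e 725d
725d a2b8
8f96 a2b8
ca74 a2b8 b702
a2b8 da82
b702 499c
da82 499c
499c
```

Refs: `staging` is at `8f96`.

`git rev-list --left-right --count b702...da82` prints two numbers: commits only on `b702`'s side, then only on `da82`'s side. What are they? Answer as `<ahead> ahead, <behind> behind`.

1 ahead, 1 behind

Reachable from b702: {499c, b702}.
Reachable from da82: {499c, da82}.
Only in b702's history (ahead): {b702} — 1.
Only in da82's history (behind): {da82} — 1.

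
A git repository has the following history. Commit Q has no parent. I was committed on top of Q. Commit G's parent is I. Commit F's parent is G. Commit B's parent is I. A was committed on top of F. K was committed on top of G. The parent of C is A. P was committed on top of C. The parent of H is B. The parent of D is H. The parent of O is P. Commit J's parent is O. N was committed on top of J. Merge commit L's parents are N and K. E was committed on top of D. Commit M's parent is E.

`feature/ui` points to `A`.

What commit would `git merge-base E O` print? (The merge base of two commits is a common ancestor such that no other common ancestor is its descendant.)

Ancestors of E: {B, D, E, H, I, Q}.
Ancestors of O: {A, C, F, G, I, O, P, Q}.
Common ancestors: {I, Q}.
Among these, I is not an ancestor of any other common ancestor — it is the merge base.

I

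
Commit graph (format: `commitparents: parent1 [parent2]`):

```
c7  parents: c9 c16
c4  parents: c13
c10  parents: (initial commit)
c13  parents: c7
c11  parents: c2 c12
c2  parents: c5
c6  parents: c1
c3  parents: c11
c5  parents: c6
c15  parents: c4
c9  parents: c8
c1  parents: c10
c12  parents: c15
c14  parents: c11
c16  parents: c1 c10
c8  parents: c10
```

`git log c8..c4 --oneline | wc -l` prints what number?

Reachable from c4: {c1, c10, c13, c16, c4, c7, c8, c9}.
Reachable from c8: {c10, c8}.
In c4's history but not c8's: {c1, c13, c16, c4, c7, c9} — 6 commits.

6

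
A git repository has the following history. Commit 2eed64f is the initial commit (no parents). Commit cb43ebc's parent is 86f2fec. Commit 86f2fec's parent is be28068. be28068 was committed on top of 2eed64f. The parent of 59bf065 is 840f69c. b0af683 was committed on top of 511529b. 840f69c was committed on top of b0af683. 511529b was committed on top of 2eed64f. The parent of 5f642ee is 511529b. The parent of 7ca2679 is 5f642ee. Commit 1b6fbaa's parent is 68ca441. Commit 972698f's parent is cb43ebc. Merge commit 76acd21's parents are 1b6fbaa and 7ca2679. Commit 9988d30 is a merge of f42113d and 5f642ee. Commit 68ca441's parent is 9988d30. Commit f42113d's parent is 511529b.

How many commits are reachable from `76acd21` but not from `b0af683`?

Reachable from 76acd21: {1b6fbaa, 2eed64f, 511529b, 5f642ee, 68ca441, 76acd21, 7ca2679, 9988d30, f42113d}.
Reachable from b0af683: {2eed64f, 511529b, b0af683}.
In 76acd21's history but not b0af683's: {1b6fbaa, 5f642ee, 68ca441, 76acd21, 7ca2679, 9988d30, f42113d} — 7 commits.

7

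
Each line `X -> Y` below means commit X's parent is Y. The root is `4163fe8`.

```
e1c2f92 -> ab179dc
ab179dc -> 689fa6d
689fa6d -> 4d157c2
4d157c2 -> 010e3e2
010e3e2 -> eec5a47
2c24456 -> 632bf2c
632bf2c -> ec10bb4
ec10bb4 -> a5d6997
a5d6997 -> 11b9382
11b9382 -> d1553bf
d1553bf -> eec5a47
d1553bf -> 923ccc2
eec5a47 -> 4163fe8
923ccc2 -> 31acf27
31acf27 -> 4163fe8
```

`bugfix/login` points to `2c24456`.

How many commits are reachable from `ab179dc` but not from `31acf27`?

Reachable from ab179dc: {010e3e2, 4163fe8, 4d157c2, 689fa6d, ab179dc, eec5a47}.
Reachable from 31acf27: {31acf27, 4163fe8}.
In ab179dc's history but not 31acf27's: {010e3e2, 4d157c2, 689fa6d, ab179dc, eec5a47} — 5 commits.

5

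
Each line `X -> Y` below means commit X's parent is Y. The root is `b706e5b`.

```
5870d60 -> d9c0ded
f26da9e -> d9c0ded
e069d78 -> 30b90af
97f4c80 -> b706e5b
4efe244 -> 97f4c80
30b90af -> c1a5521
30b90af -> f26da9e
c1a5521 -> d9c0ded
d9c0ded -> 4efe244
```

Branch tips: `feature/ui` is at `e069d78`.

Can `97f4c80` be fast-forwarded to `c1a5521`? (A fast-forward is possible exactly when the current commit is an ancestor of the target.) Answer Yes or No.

A fast-forward from 97f4c80 to c1a5521 is possible iff 97f4c80 is an ancestor of c1a5521.
Ancestors of c1a5521: {4efe244, 97f4c80, b706e5b, c1a5521, d9c0ded}.
97f4c80 is among them, so fast-forward is possible.

Yes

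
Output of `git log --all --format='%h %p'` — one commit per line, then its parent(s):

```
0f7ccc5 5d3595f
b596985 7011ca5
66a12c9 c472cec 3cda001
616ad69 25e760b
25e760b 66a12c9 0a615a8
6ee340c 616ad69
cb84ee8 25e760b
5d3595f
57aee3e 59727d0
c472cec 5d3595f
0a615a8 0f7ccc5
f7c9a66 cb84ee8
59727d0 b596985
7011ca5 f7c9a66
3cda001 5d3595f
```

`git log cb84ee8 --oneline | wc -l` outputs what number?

8

Walking parent pointers from cb84ee8: reachable set = {0a615a8, 0f7ccc5, 25e760b, 3cda001, 5d3595f, 66a12c9, c472cec, cb84ee8}.
That is 8 commits.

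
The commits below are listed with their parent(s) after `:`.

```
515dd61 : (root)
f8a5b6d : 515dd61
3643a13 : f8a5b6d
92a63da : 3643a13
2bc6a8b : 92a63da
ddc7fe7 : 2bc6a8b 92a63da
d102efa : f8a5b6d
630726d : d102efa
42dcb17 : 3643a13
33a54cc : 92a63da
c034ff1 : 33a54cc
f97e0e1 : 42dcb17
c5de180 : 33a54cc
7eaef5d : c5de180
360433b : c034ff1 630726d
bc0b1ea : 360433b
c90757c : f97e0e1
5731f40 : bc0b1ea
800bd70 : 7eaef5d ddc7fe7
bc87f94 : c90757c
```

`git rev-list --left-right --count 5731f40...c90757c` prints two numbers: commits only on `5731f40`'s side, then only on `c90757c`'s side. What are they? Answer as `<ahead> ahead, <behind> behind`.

8 ahead, 3 behind

Reachable from 5731f40: {33a54cc, 360433b, 3643a13, 515dd61, 5731f40, 630726d, 92a63da, bc0b1ea, c034ff1, d102efa, f8a5b6d}.
Reachable from c90757c: {3643a13, 42dcb17, 515dd61, c90757c, f8a5b6d, f97e0e1}.
Only in 5731f40's history (ahead): {33a54cc, 360433b, 5731f40, 630726d, 92a63da, bc0b1ea, c034ff1, d102efa} — 8.
Only in c90757c's history (behind): {42dcb17, c90757c, f97e0e1} — 3.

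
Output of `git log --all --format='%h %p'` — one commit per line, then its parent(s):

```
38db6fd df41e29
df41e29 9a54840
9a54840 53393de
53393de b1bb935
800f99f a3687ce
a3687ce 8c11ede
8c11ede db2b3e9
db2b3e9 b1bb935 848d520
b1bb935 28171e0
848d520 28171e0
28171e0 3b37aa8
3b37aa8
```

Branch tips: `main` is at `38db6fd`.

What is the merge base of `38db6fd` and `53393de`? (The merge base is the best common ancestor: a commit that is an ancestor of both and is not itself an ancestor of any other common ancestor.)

Ancestors of 38db6fd: {28171e0, 38db6fd, 3b37aa8, 53393de, 9a54840, b1bb935, df41e29}.
Ancestors of 53393de: {28171e0, 3b37aa8, 53393de, b1bb935}.
Common ancestors: {28171e0, 3b37aa8, 53393de, b1bb935}.
Among these, 53393de is not an ancestor of any other common ancestor — it is the merge base.

53393de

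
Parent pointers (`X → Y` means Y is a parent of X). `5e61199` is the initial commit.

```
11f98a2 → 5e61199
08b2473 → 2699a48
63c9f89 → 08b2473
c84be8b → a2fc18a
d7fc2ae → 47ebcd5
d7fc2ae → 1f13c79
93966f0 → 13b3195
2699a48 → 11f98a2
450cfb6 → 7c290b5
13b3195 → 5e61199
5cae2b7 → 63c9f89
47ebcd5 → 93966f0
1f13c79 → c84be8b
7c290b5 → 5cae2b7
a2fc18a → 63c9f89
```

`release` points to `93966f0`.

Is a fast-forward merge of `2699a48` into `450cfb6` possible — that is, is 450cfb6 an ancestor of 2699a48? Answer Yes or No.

A fast-forward from 450cfb6 to 2699a48 is possible iff 450cfb6 is an ancestor of 2699a48.
Ancestors of 2699a48: {11f98a2, 2699a48, 5e61199}.
450cfb6 is not among them, so fast-forward is not possible.

No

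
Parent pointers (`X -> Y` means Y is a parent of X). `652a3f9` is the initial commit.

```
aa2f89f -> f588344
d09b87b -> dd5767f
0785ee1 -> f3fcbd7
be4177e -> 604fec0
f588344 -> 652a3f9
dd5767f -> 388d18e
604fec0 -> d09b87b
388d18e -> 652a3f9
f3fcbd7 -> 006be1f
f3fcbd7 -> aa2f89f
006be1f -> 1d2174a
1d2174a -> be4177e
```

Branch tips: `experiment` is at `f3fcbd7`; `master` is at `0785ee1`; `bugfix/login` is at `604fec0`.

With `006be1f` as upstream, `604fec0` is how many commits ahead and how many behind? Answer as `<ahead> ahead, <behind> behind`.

0 ahead, 3 behind

Reachable from 604fec0: {388d18e, 604fec0, 652a3f9, d09b87b, dd5767f}.
Reachable from 006be1f: {006be1f, 1d2174a, 388d18e, 604fec0, 652a3f9, be4177e, d09b87b, dd5767f}.
Only in 604fec0's history (ahead): {} — 0.
Only in 006be1f's history (behind): {006be1f, 1d2174a, be4177e} — 3.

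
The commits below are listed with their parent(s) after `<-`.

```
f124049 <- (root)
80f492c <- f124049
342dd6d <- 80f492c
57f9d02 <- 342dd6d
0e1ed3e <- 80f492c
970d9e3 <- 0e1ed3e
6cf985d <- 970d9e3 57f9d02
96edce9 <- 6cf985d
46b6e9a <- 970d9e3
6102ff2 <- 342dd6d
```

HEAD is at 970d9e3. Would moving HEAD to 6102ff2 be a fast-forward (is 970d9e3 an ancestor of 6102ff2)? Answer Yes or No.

A fast-forward from 970d9e3 to 6102ff2 is possible iff 970d9e3 is an ancestor of 6102ff2.
Ancestors of 6102ff2: {342dd6d, 6102ff2, 80f492c, f124049}.
970d9e3 is not among them, so fast-forward is not possible.

No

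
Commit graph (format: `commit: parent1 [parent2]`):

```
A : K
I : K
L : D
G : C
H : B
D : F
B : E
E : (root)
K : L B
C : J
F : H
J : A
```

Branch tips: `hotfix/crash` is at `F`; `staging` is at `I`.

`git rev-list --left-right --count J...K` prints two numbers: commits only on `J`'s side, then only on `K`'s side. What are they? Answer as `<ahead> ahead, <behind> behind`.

2 ahead, 0 behind

Reachable from J: {A, B, D, E, F, H, J, K, L}.
Reachable from K: {B, D, E, F, H, K, L}.
Only in J's history (ahead): {A, J} — 2.
Only in K's history (behind): {} — 0.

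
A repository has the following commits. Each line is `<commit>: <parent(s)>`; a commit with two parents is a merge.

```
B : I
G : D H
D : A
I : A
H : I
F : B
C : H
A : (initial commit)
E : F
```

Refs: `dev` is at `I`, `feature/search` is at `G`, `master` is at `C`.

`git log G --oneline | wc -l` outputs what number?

5

Walking parent pointers from G: reachable set = {A, D, G, H, I}.
That is 5 commits.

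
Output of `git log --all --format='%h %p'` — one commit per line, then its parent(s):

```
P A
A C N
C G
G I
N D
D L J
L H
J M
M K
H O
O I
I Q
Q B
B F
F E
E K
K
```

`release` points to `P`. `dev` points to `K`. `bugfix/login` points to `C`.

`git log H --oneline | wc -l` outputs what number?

Walking parent pointers from H: reachable set = {B, E, F, H, I, K, O, Q}.
That is 8 commits.

8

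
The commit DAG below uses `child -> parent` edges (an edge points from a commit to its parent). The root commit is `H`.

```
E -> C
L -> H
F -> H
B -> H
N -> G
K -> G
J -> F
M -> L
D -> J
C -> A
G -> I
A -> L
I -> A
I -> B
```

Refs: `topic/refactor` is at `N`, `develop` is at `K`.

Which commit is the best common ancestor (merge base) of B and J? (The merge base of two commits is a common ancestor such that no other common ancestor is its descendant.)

Ancestors of B: {B, H}.
Ancestors of J: {F, H, J}.
Common ancestors: {H}.
The only common ancestor is H, so it is the merge base.

H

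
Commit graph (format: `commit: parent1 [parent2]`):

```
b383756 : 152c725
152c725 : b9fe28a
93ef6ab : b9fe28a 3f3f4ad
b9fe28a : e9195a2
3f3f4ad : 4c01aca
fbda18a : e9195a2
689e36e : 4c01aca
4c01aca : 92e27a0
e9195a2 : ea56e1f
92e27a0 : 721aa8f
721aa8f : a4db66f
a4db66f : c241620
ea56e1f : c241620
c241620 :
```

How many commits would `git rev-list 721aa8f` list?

Walking parent pointers from 721aa8f: reachable set = {721aa8f, a4db66f, c241620}.
That is 3 commits.

3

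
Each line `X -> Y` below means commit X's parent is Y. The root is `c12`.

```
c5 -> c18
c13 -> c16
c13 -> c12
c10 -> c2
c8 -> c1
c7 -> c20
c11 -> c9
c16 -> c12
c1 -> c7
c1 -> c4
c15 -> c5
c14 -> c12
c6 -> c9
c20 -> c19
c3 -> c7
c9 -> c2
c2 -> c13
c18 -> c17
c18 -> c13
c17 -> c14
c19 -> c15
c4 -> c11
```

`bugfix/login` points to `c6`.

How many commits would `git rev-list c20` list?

Walking parent pointers from c20: reachable set = {c12, c13, c14, c15, c16, c17, c18, c19, c20, c5}.
That is 10 commits.

10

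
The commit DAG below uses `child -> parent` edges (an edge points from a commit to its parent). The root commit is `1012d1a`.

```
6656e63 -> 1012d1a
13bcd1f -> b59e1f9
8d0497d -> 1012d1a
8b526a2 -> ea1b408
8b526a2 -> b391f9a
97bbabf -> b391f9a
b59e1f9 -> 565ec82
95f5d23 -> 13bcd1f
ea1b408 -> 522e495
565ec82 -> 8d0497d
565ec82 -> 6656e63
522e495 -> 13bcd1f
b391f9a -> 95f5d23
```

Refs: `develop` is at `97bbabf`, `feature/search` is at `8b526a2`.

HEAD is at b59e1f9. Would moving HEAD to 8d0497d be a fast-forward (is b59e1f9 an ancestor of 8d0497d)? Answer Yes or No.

A fast-forward from b59e1f9 to 8d0497d is possible iff b59e1f9 is an ancestor of 8d0497d.
Ancestors of 8d0497d: {1012d1a, 8d0497d}.
b59e1f9 is not among them, so fast-forward is not possible.

No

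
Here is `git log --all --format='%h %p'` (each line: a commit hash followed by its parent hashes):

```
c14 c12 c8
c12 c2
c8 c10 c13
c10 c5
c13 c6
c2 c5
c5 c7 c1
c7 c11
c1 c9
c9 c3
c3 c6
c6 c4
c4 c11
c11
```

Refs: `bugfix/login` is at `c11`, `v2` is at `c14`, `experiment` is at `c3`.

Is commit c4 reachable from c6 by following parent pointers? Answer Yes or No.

Ancestors of c6 (commits reachable by following parents): {c11, c4, c6}.
c4 is in that set, so it is an ancestor of c6.

Yes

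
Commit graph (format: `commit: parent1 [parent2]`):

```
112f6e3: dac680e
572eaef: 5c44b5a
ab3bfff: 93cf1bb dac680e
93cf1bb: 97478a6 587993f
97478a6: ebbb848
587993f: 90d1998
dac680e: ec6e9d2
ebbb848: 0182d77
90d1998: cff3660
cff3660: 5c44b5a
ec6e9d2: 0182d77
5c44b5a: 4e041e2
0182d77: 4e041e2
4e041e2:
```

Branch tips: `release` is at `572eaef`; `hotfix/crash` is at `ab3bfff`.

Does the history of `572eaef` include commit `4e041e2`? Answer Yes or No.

Ancestors of 572eaef (commits reachable by following parents): {4e041e2, 572eaef, 5c44b5a}.
4e041e2 is in that set, so it is an ancestor of 572eaef.

Yes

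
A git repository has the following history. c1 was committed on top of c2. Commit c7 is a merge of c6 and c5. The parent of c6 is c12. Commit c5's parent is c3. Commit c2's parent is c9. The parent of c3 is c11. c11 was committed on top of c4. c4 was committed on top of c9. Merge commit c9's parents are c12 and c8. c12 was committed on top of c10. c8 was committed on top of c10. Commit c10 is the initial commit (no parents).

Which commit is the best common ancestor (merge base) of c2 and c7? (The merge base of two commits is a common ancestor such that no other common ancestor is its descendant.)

c9

Ancestors of c2: {c10, c12, c2, c8, c9}.
Ancestors of c7: {c10, c11, c12, c3, c4, c5, c6, c7, c8, c9}.
Common ancestors: {c10, c12, c8, c9}.
Among these, c9 is not an ancestor of any other common ancestor — it is the merge base.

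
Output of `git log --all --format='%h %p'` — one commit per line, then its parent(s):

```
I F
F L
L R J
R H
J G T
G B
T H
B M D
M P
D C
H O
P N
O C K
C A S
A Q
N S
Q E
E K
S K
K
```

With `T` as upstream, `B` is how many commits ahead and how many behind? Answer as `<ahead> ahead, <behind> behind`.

5 ahead, 3 behind

Reachable from B: {A, B, C, D, E, K, M, N, P, Q, S}.
Reachable from T: {A, C, E, H, K, O, Q, S, T}.
Only in B's history (ahead): {B, D, M, N, P} — 5.
Only in T's history (behind): {H, O, T} — 3.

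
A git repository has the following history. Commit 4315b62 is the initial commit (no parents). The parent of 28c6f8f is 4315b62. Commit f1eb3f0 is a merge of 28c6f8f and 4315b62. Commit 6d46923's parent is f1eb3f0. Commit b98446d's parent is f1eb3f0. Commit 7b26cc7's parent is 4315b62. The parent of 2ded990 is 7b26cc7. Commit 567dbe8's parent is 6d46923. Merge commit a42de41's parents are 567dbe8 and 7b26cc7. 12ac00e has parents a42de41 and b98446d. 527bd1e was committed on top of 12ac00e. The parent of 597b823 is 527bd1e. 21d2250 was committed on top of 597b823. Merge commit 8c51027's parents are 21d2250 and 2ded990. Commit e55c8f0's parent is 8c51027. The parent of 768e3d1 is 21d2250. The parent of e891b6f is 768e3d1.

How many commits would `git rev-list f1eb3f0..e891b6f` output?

Reachable from e891b6f: {12ac00e, 21d2250, 28c6f8f, 4315b62, 527bd1e, 567dbe8, 597b823, 6d46923, 768e3d1, 7b26cc7, a42de41, b98446d, e891b6f, f1eb3f0}.
Reachable from f1eb3f0: {28c6f8f, 4315b62, f1eb3f0}.
In e891b6f's history but not f1eb3f0's: {12ac00e, 21d2250, 527bd1e, 567dbe8, 597b823, 6d46923, 768e3d1, 7b26cc7, a42de41, b98446d, e891b6f} — 11 commits.

11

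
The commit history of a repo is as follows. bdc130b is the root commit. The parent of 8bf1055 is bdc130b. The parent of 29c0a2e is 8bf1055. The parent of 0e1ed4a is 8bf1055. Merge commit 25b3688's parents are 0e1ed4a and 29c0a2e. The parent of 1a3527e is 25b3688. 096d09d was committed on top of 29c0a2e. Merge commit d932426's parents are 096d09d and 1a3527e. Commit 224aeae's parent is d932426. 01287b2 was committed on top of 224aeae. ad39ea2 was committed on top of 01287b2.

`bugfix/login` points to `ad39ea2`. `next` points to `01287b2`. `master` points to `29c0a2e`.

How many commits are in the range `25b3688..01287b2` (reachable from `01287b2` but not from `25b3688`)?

Reachable from 01287b2: {01287b2, 096d09d, 0e1ed4a, 1a3527e, 224aeae, 25b3688, 29c0a2e, 8bf1055, bdc130b, d932426}.
Reachable from 25b3688: {0e1ed4a, 25b3688, 29c0a2e, 8bf1055, bdc130b}.
In 01287b2's history but not 25b3688's: {01287b2, 096d09d, 1a3527e, 224aeae, d932426} — 5 commits.

5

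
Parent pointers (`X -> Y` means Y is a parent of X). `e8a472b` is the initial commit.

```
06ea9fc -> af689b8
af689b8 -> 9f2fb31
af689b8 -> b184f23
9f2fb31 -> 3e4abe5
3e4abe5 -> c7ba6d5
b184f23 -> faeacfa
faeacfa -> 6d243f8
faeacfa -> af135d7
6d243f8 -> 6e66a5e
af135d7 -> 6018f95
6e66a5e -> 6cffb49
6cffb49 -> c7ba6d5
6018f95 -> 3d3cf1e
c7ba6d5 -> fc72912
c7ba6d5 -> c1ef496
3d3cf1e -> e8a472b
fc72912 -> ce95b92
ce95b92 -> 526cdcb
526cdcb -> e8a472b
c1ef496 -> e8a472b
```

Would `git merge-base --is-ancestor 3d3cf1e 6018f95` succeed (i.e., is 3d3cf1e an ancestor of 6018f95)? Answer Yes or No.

Ancestors of 6018f95 (commits reachable by following parents): {3d3cf1e, 6018f95, e8a472b}.
3d3cf1e is in that set, so it is an ancestor of 6018f95.

Yes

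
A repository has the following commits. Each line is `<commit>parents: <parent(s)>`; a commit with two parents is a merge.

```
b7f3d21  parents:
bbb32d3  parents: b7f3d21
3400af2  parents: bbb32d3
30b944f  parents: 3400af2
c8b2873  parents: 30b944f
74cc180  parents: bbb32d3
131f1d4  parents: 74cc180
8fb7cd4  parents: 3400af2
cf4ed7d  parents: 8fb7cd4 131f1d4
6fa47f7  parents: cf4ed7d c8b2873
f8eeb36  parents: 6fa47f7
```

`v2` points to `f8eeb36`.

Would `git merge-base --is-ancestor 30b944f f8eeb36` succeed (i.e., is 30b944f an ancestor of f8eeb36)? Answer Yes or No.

Yes

Ancestors of f8eeb36 (commits reachable by following parents): {131f1d4, 30b944f, 3400af2, 6fa47f7, 74cc180, 8fb7cd4, b7f3d21, bbb32d3, c8b2873, cf4ed7d, f8eeb36}.
30b944f is in that set, so it is an ancestor of f8eeb36.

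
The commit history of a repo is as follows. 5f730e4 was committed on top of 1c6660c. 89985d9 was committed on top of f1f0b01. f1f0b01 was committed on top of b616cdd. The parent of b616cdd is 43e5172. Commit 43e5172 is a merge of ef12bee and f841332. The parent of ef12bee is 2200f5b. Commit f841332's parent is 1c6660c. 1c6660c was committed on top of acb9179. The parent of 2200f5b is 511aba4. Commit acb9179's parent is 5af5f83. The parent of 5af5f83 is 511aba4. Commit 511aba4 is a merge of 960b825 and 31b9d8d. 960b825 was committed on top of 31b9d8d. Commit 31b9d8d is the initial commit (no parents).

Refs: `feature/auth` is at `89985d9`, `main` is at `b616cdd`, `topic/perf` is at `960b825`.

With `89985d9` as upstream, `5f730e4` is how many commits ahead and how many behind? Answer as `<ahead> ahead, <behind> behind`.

Reachable from 5f730e4: {1c6660c, 31b9d8d, 511aba4, 5af5f83, 5f730e4, 960b825, acb9179}.
Reachable from 89985d9: {1c6660c, 2200f5b, 31b9d8d, 43e5172, 511aba4, 5af5f83, 89985d9, 960b825, acb9179, b616cdd, ef12bee, f1f0b01, f841332}.
Only in 5f730e4's history (ahead): {5f730e4} — 1.
Only in 89985d9's history (behind): {2200f5b, 43e5172, 89985d9, b616cdd, ef12bee, f1f0b01, f841332} — 7.

1 ahead, 7 behind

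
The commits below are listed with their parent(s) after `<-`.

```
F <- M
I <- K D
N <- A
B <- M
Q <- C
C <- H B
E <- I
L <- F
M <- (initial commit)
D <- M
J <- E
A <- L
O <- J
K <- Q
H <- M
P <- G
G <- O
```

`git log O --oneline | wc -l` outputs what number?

Walking parent pointers from O: reachable set = {B, C, D, E, H, I, J, K, M, O, Q}.
That is 11 commits.

11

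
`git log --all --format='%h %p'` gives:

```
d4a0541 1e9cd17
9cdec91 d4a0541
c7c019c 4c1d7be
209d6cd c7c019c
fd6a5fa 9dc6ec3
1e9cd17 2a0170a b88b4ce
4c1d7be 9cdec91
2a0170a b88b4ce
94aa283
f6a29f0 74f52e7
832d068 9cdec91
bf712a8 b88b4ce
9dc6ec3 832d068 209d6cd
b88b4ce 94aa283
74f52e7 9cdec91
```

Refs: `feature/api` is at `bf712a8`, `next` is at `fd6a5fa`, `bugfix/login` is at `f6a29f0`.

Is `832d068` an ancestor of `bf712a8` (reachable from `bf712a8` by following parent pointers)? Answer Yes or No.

No

Ancestors of bf712a8: {94aa283, b88b4ce, bf712a8}.
832d068 is not in that set, so it is not an ancestor of bf712a8.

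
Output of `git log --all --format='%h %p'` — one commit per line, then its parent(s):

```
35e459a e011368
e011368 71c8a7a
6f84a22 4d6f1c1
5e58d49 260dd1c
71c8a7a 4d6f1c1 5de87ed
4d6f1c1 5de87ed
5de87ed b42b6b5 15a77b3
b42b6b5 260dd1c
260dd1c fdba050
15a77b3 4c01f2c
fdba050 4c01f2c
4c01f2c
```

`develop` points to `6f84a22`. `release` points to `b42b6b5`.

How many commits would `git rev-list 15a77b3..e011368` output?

Reachable from e011368: {15a77b3, 260dd1c, 4c01f2c, 4d6f1c1, 5de87ed, 71c8a7a, b42b6b5, e011368, fdba050}.
Reachable from 15a77b3: {15a77b3, 4c01f2c}.
In e011368's history but not 15a77b3's: {260dd1c, 4d6f1c1, 5de87ed, 71c8a7a, b42b6b5, e011368, fdba050} — 7 commits.

7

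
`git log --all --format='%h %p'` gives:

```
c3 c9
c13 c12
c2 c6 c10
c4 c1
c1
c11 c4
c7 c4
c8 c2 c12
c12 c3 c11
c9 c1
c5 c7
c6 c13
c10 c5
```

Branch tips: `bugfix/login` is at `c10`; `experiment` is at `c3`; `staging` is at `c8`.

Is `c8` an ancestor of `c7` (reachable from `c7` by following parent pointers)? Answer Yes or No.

No

Ancestors of c7: {c1, c4, c7}.
c8 is not in that set, so it is not an ancestor of c7.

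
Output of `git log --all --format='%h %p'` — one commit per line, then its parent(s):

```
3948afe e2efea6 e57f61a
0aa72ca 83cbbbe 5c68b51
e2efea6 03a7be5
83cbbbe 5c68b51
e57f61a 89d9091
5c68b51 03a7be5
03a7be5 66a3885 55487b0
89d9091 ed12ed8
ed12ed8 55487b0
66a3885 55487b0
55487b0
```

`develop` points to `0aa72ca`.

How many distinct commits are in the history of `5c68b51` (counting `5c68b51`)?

4

Walking parent pointers from 5c68b51: reachable set = {03a7be5, 55487b0, 5c68b51, 66a3885}.
That is 4 commits.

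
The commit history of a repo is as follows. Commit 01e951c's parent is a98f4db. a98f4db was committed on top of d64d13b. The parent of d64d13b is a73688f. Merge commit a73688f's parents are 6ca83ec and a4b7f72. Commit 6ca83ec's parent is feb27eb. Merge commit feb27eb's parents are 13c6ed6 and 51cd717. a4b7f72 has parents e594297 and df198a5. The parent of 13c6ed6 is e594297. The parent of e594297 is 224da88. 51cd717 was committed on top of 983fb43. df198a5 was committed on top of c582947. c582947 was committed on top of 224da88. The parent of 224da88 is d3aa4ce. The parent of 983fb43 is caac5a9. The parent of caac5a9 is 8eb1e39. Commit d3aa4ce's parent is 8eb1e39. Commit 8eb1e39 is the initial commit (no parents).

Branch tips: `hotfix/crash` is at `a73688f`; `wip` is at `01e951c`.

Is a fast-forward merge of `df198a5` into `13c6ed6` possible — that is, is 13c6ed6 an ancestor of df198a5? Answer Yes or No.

No

A fast-forward from 13c6ed6 to df198a5 is possible iff 13c6ed6 is an ancestor of df198a5.
Ancestors of df198a5: {224da88, 8eb1e39, c582947, d3aa4ce, df198a5}.
13c6ed6 is not among them, so fast-forward is not possible.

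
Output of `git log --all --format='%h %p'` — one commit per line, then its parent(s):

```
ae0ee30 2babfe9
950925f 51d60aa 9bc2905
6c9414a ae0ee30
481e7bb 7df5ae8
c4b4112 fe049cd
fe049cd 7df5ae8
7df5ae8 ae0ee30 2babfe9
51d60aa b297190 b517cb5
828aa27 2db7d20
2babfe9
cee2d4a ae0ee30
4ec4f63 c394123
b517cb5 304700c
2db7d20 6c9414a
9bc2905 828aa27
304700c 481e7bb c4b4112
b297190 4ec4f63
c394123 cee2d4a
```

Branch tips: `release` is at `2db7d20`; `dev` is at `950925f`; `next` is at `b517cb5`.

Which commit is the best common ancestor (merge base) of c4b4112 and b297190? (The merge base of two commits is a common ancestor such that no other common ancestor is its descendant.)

Ancestors of c4b4112: {2babfe9, 7df5ae8, ae0ee30, c4b4112, fe049cd}.
Ancestors of b297190: {2babfe9, 4ec4f63, ae0ee30, b297190, c394123, cee2d4a}.
Common ancestors: {2babfe9, ae0ee30}.
Among these, ae0ee30 is not an ancestor of any other common ancestor — it is the merge base.

ae0ee30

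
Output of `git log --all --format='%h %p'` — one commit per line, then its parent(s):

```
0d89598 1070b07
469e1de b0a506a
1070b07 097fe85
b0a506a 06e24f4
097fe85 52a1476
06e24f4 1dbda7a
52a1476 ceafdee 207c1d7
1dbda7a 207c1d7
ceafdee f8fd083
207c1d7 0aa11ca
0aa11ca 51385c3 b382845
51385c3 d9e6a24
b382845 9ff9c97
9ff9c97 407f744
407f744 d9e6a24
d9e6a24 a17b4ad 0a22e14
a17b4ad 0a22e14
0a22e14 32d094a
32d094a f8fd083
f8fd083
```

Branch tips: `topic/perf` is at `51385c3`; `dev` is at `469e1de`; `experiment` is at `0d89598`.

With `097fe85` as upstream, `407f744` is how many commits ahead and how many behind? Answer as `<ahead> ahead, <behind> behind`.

0 ahead, 8 behind

Reachable from 407f744: {0a22e14, 32d094a, 407f744, a17b4ad, d9e6a24, f8fd083}.
Reachable from 097fe85: {097fe85, 0a22e14, 0aa11ca, 207c1d7, 32d094a, 407f744, 51385c3, 52a1476, 9ff9c97, a17b4ad, b382845, ceafdee, d9e6a24, f8fd083}.
Only in 407f744's history (ahead): {} — 0.
Only in 097fe85's history (behind): {097fe85, 0aa11ca, 207c1d7, 51385c3, 52a1476, 9ff9c97, b382845, ceafdee} — 8.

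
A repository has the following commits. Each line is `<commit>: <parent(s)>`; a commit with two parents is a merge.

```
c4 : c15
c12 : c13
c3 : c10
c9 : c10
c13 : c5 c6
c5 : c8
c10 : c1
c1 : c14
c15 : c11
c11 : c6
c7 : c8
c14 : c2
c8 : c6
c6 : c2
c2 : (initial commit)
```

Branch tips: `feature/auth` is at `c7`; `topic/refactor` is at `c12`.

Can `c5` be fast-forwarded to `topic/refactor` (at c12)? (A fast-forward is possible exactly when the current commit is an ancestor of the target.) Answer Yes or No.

Yes

A fast-forward from c5 to c12 is possible iff c5 is an ancestor of c12.
Ancestors of c12: {c12, c13, c2, c5, c6, c8}.
c5 is among them, so fast-forward is possible.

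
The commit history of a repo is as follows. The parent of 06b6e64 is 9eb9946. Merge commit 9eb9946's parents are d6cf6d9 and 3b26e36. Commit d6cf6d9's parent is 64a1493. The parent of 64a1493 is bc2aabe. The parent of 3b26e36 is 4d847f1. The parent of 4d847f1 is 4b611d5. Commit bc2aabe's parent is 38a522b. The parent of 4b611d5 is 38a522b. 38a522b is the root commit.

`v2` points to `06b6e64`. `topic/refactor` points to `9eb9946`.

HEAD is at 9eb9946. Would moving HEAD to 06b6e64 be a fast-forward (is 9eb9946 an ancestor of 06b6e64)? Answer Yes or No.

A fast-forward from 9eb9946 to 06b6e64 is possible iff 9eb9946 is an ancestor of 06b6e64.
Ancestors of 06b6e64: {06b6e64, 38a522b, 3b26e36, 4b611d5, 4d847f1, 64a1493, 9eb9946, bc2aabe, d6cf6d9}.
9eb9946 is among them, so fast-forward is possible.

Yes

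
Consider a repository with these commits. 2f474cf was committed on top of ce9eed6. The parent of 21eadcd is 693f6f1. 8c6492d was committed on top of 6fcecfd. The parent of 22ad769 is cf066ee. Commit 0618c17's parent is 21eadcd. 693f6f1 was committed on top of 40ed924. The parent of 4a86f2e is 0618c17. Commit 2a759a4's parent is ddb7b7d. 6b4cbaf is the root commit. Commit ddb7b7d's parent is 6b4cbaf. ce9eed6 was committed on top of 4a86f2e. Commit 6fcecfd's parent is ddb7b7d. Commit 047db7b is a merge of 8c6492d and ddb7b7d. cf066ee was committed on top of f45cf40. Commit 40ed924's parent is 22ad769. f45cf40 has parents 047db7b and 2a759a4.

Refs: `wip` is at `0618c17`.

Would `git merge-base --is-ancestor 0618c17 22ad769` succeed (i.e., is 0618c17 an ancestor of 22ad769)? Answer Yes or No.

Ancestors of 22ad769: {047db7b, 22ad769, 2a759a4, 6b4cbaf, 6fcecfd, 8c6492d, cf066ee, ddb7b7d, f45cf40}.
0618c17 is not in that set, so it is not an ancestor of 22ad769.

No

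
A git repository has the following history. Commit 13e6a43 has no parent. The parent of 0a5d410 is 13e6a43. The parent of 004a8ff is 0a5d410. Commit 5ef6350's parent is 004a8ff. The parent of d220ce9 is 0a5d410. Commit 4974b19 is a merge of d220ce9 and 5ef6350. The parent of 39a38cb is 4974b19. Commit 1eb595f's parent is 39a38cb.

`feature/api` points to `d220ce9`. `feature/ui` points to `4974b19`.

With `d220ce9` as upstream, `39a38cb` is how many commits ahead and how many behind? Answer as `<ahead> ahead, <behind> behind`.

Reachable from 39a38cb: {004a8ff, 0a5d410, 13e6a43, 39a38cb, 4974b19, 5ef6350, d220ce9}.
Reachable from d220ce9: {0a5d410, 13e6a43, d220ce9}.
Only in 39a38cb's history (ahead): {004a8ff, 39a38cb, 4974b19, 5ef6350} — 4.
Only in d220ce9's history (behind): {} — 0.

4 ahead, 0 behind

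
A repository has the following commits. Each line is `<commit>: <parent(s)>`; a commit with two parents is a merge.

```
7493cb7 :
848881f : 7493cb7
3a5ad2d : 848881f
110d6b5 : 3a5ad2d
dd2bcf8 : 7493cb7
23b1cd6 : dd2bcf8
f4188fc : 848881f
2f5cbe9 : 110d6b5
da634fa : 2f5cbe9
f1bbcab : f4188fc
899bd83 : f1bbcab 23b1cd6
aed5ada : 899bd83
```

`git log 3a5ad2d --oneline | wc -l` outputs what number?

3

Walking parent pointers from 3a5ad2d: reachable set = {3a5ad2d, 7493cb7, 848881f}.
That is 3 commits.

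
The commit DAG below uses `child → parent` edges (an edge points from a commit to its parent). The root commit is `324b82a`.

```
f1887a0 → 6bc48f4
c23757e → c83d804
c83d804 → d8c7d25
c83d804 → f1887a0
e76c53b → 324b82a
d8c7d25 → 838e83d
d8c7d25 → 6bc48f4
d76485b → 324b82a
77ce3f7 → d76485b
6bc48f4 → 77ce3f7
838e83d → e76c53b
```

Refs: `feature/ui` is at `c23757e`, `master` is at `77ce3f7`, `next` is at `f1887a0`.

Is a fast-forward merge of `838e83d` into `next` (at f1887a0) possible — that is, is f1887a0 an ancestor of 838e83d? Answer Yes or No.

No

A fast-forward from f1887a0 to 838e83d is possible iff f1887a0 is an ancestor of 838e83d.
Ancestors of 838e83d: {324b82a, 838e83d, e76c53b}.
f1887a0 is not among them, so fast-forward is not possible.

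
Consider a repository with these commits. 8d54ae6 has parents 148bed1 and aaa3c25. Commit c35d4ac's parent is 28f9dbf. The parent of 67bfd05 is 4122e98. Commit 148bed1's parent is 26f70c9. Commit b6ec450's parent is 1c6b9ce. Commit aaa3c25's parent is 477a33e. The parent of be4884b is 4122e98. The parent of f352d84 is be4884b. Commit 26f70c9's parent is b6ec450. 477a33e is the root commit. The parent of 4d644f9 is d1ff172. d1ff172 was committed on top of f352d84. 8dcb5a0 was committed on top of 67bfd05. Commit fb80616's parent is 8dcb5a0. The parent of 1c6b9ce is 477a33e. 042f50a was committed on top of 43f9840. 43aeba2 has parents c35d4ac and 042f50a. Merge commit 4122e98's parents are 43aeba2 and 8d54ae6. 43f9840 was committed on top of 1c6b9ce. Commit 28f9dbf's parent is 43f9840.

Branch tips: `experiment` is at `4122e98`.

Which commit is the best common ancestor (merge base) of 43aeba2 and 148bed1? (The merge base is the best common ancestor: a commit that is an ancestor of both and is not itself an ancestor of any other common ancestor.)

1c6b9ce

Ancestors of 43aeba2: {042f50a, 1c6b9ce, 28f9dbf, 43aeba2, 43f9840, 477a33e, c35d4ac}.
Ancestors of 148bed1: {148bed1, 1c6b9ce, 26f70c9, 477a33e, b6ec450}.
Common ancestors: {1c6b9ce, 477a33e}.
Among these, 1c6b9ce is not an ancestor of any other common ancestor — it is the merge base.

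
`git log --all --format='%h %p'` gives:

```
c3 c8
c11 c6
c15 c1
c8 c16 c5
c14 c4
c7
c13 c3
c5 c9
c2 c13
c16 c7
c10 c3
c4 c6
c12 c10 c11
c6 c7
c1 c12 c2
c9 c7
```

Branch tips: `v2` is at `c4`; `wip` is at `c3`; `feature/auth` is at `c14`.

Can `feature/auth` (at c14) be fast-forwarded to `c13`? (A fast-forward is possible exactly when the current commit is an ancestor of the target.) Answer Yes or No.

No

A fast-forward from c14 to c13 is possible iff c14 is an ancestor of c13.
Ancestors of c13: {c13, c16, c3, c5, c7, c8, c9}.
c14 is not among them, so fast-forward is not possible.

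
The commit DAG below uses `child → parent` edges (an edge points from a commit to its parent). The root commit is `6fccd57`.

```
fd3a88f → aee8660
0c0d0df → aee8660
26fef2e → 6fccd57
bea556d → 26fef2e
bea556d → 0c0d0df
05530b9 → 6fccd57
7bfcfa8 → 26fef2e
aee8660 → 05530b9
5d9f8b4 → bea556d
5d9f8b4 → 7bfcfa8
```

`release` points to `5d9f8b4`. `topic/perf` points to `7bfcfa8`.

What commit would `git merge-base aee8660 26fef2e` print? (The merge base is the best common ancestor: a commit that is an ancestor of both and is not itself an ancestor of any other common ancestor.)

Ancestors of aee8660: {05530b9, 6fccd57, aee8660}.
Ancestors of 26fef2e: {26fef2e, 6fccd57}.
Common ancestors: {6fccd57}.
The only common ancestor is 6fccd57, so it is the merge base.

6fccd57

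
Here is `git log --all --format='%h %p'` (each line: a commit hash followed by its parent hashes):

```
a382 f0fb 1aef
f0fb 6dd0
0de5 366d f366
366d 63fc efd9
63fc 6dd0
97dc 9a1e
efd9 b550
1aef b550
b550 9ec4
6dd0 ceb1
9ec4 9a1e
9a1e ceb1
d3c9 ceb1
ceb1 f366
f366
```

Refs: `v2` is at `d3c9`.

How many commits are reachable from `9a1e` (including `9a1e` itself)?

Walking parent pointers from 9a1e: reachable set = {9a1e, ceb1, f366}.
That is 3 commits.

3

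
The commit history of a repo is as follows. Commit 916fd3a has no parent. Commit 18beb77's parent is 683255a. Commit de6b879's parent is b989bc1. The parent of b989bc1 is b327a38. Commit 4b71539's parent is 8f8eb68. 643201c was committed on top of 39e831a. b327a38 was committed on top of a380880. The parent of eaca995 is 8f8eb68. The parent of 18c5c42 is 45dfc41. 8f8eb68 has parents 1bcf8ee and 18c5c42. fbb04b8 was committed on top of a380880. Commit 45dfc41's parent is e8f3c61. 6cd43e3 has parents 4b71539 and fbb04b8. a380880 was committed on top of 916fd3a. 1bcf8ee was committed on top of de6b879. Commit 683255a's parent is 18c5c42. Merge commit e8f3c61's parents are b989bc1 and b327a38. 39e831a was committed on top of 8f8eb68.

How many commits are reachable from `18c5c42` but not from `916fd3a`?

6

Reachable from 18c5c42: {18c5c42, 45dfc41, 916fd3a, a380880, b327a38, b989bc1, e8f3c61}.
Reachable from 916fd3a: {916fd3a}.
In 18c5c42's history but not 916fd3a's: {18c5c42, 45dfc41, a380880, b327a38, b989bc1, e8f3c61} — 6 commits.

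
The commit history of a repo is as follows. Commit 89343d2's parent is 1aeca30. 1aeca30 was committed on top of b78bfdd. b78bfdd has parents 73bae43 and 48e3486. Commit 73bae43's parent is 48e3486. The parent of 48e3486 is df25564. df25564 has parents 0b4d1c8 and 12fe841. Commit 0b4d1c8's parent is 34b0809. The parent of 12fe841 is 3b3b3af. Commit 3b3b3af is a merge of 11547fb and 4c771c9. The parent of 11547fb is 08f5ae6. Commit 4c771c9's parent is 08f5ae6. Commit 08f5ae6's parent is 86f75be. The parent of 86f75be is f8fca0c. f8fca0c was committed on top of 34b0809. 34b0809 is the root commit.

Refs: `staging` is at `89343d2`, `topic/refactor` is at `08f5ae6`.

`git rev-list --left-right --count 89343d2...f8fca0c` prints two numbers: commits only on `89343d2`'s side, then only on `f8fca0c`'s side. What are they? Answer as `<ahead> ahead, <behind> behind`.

Reachable from 89343d2: {08f5ae6, 0b4d1c8, 11547fb, 12fe841, 1aeca30, 34b0809, 3b3b3af, 48e3486, 4c771c9, 73bae43, 86f75be, 89343d2, b78bfdd, df25564, f8fca0c}.
Reachable from f8fca0c: {34b0809, f8fca0c}.
Only in 89343d2's history (ahead): {08f5ae6, 0b4d1c8, 11547fb, 12fe841, 1aeca30, 3b3b3af, 48e3486, 4c771c9, 73bae43, 86f75be, 89343d2, b78bfdd, df25564} — 13.
Only in f8fca0c's history (behind): {} — 0.

13 ahead, 0 behind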